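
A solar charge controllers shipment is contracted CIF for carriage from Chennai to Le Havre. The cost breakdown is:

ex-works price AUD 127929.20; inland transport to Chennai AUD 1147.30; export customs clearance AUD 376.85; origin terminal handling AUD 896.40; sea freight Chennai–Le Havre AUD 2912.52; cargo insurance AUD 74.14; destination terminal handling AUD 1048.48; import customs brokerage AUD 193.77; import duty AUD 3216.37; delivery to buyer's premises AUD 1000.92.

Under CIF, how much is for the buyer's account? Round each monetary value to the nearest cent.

Buyer's account: AUD 5459.54

CIF: the seller pays costs through ocean freight and marine insurance to the destination port.
Seller's account: goods 127929.20 + inland to port 1147.30 + export clearance 376.85 + origin terminal 896.40 + freight 2912.52 + insurance 74.14 = 133336.41
Buyer's account: destination terminal 1048.48 + brokerage 193.77 + duty 3216.37 + delivery 1000.92 = 5459.54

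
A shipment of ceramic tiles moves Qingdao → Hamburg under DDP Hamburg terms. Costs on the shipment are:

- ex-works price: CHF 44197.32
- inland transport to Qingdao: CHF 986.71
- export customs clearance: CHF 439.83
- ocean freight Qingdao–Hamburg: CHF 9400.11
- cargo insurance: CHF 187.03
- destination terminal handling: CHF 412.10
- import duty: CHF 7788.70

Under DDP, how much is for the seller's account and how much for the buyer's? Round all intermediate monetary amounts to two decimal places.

DDP: the seller bears all costs including import duty.
Seller's account: goods 44197.32 + inland to port 986.71 + export clearance 439.83 + freight 9400.11 + insurance 187.03 + destination terminal 412.10 + duty 7788.70 = 63411.80
Buyer's account: 0.00

Seller: CHF 63411.80; buyer: CHF 0.00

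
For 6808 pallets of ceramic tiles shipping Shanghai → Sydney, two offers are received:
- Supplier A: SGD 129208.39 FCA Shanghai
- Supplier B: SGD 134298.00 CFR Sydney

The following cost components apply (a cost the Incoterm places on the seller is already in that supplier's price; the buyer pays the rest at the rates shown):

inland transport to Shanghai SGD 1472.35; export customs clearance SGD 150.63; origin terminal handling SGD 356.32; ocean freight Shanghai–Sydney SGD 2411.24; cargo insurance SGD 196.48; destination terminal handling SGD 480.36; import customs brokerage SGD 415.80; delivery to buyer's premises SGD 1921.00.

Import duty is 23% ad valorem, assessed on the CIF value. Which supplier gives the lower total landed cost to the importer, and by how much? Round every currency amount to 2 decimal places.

Supplier A (FCA):
CIF value = FCA price + origin terminal + freight + insurance = 129208.39 + 356.32 + 2411.24 + 196.48 = 132172.43
Import duty = 132172.43 × 23% = 30399.66
Buyer bears (A): 356.32 + 2411.24 + 196.48 + 480.36 + 415.80 + 1921.00 = 5781.20
Landed cost (A) = invoice 129208.39 + 5781.20 + duty 30399.66 = 165389.25
Supplier B (CFR):
CIF value = CFR price + insurance = 134298.00 + 196.48 = 134494.48
Import duty = 134494.48 × 23% = 30933.73
Buyer bears (B): 196.48 + 480.36 + 415.80 + 1921.00 = 3013.64
Landed cost (B) = invoice 134298.00 + 3013.64 + duty 30933.73 = 168245.37
Difference = |165389.25 − 168245.37| = 2856.12

Supplier A is cheaper by SGD 2856.12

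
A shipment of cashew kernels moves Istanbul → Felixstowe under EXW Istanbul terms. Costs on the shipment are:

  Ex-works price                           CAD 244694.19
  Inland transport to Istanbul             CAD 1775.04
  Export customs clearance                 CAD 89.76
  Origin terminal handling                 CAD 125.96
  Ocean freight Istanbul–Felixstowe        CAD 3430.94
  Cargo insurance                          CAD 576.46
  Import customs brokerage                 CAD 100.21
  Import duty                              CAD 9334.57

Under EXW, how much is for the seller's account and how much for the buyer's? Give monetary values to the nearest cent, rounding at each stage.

EXW: the seller makes goods available at their premises; the buyer bears all onward costs.
Seller's account: goods 244694.19 = 244694.19
Buyer's account: inland to port 1775.04 + export clearance 89.76 + origin terminal 125.96 + freight 3430.94 + insurance 576.46 + brokerage 100.21 + duty 9334.57 = 15432.94

Seller: CAD 244694.19; buyer: CAD 15432.94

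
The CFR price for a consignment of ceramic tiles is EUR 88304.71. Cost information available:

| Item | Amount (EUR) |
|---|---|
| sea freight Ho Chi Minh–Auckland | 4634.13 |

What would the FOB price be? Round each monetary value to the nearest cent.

FOB price: EUR 83670.58

From CFR to FOB, the seller no longer bears: freight.
FOB price = 88304.71 − 4634.13 = 83670.58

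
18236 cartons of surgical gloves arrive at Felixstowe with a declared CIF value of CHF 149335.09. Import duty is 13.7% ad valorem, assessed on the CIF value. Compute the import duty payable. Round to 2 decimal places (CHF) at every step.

Import duty = 149335.09 × 13.7% = 20458.91

Import duty: CHF 20458.91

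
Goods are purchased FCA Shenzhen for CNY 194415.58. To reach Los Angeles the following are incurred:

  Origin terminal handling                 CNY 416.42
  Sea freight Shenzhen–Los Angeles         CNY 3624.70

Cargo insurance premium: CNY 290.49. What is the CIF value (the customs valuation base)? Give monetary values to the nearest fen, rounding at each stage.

CIF value: CNY 198747.19

CIF = FCA price + pre-shipment costs + freight + insurance
CIF = 194415.58 + 416.42 + 3624.70 + 290.49 = 198747.19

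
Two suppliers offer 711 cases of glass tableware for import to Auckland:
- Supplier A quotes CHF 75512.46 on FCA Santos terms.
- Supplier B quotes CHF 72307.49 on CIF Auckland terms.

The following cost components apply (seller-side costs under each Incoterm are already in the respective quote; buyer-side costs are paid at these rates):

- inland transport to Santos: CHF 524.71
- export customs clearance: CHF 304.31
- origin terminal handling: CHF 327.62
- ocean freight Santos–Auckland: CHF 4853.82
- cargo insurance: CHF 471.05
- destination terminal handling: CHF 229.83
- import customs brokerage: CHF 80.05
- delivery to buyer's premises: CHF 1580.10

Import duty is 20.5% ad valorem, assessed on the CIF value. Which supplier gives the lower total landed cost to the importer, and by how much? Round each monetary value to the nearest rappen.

Supplier A (FCA):
CIF value = FCA price + origin terminal + freight + insurance = 75512.46 + 327.62 + 4853.82 + 471.05 = 81164.95
Import duty = 81164.95 × 20.5% = 16638.81
Buyer bears (A): 327.62 + 4853.82 + 471.05 + 229.83 + 80.05 + 1580.10 = 7542.47
Landed cost (A) = invoice 75512.46 + 7542.47 + duty 16638.81 = 99693.74
Supplier B (CIF):
The CIF price already equals the CIF value: 72307.49
Import duty = 72307.49 × 20.5% = 14823.04
Buyer bears (B): 229.83 + 80.05 + 1580.10 = 1889.98
Landed cost (B) = invoice 72307.49 + 1889.98 + duty 14823.04 = 89020.51
Difference = |99693.74 − 89020.51| = 10673.23

Supplier B is cheaper by CHF 10673.23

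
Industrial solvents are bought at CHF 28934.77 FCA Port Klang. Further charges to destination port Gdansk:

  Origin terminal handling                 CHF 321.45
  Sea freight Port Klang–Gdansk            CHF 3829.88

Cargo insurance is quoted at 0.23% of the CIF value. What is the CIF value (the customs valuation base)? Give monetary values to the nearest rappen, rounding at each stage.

Let C be the CIF value. C = FCA price + pre-shipment costs + freight + 0.23% × C
C − 0.23% × C = 28934.77 + 321.45 + 3829.88
0.9977 × C = 33086.10
C = 33086.10 / 0.9977 = 33162.37
Insurance premium = 0.23% × 33162.37 = 76.27

CIF value: CHF 33162.37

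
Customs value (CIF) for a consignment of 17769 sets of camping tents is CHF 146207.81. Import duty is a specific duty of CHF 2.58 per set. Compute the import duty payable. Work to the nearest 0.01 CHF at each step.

Import duty: CHF 45844.02

Import duty = 17769 × 2.58 = 45844.02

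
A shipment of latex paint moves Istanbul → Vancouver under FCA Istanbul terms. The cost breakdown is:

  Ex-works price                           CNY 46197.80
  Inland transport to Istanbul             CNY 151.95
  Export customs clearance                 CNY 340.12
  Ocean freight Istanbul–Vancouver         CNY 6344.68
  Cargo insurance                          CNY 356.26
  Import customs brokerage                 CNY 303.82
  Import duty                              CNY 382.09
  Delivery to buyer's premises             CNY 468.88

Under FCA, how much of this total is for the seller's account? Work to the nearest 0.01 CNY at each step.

FCA: the seller delivers export-cleared goods to the carrier; the buyer bears costs from that point.
Seller's account: goods 46197.80 + inland to port 151.95 + export clearance 340.12 = 46689.87
Buyer's account: freight 6344.68 + insurance 356.26 + brokerage 303.82 + duty 382.09 + delivery 468.88 = 7855.73

Seller's account: CNY 46689.87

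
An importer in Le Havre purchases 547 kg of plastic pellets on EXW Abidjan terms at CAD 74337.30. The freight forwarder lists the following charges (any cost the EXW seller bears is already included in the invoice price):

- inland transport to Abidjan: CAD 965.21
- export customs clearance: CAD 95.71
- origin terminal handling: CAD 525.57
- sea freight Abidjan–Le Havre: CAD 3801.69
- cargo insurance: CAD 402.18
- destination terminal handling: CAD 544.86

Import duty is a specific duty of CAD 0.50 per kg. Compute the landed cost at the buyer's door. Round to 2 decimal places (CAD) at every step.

EXW: the seller makes goods available at their premises; the buyer bears all onward costs.
CIF value = EXW price + inland to port + export clearance + origin terminal + freight + insurance = 74337.30 + 965.21 + 95.71 + 525.57 + 3801.69 + 402.18 = 80127.66
Import duty = 547 × 0.50 = 273.50
Buyer bears: inland to port 965.21 + export clearance 95.71 + origin terminal 525.57 + freight 3801.69 + insurance 402.18 + destination terminal 544.86 + duty 273.50 = 6608.72
Landed cost = invoice 74337.30 + 6608.72 = 80946.02

Total landed cost: CAD 80946.02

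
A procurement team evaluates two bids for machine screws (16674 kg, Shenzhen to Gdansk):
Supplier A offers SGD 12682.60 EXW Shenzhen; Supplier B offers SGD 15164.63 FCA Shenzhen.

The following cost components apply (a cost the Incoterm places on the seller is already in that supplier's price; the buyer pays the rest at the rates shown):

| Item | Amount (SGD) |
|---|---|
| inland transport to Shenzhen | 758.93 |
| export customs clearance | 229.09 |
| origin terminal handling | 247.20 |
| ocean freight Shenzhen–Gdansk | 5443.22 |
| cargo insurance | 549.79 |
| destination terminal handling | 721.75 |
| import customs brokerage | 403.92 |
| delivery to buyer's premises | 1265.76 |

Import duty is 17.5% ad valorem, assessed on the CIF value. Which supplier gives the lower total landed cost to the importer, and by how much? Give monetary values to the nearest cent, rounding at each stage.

Supplier A is cheaper by SGD 1755.46

Supplier A (EXW):
CIF value = EXW price + inland to port + export clearance + origin terminal + freight + insurance = 12682.60 + 758.93 + 229.09 + 247.20 + 5443.22 + 549.79 = 19910.83
Import duty = 19910.83 × 17.5% = 3484.40
Buyer bears (A): 758.93 + 229.09 + 247.20 + 5443.22 + 549.79 + 721.75 + 403.92 + 1265.76 = 9619.66
Landed cost (A) = invoice 12682.60 + 9619.66 + duty 3484.40 = 25786.66
Supplier B (FCA):
CIF value = FCA price + origin terminal + freight + insurance = 15164.63 + 247.20 + 5443.22 + 549.79 = 21404.84
Import duty = 21404.84 × 17.5% = 3745.85
Buyer bears (B): 247.20 + 5443.22 + 549.79 + 721.75 + 403.92 + 1265.76 = 8631.64
Landed cost (B) = invoice 15164.63 + 8631.64 + duty 3745.85 = 27542.12
Difference = |25786.66 − 27542.12| = 1755.46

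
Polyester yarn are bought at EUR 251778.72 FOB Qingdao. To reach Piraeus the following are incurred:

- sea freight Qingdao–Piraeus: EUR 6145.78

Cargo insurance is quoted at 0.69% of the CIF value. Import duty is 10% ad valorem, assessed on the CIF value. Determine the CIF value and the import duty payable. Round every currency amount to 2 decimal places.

CIF value: EUR 259716.54; import duty: EUR 25971.65

Let C be the CIF value. C = FOB price + freight + 0.69% × C
C − 0.69% × C = 251778.72 + 6145.78
0.9931 × C = 257924.50
C = 257924.50 / 0.9931 = 259716.54
Insurance premium = 0.69% × 259716.54 = 1792.04
Import duty = 259716.54 × 10% = 25971.65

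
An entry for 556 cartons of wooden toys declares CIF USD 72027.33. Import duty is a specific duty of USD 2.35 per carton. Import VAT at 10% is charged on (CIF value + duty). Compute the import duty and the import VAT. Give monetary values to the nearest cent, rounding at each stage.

Import duty: USD 1306.60; import VAT: USD 7333.39

Import duty = 556 × 2.35 = 1306.60
VAT base = CIF + duty = 72027.33 + 1306.60 = 73333.93
Import VAT = 73333.93 × 10% = 7333.39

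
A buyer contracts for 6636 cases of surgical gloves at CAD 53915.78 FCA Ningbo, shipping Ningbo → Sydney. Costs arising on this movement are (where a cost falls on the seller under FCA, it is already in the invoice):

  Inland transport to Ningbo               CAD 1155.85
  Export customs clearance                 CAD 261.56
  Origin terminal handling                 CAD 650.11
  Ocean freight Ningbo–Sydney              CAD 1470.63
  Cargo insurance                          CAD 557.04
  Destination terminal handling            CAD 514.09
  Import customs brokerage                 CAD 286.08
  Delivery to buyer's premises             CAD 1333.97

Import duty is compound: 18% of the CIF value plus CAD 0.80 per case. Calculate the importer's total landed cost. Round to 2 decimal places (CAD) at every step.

FCA: the seller delivers export-cleared goods to the carrier; the buyer bears costs from that point.
Already in the invoice (seller's account under FCA): inland to port, export clearance — exclude.
CIF value = FCA price + origin terminal + freight + insurance = 53915.78 + 650.11 + 1470.63 + 557.04 = 56593.56
Ad valorem component: 56593.56 × 18% = 10186.84
Specific component: 6636 × 0.80 = 5308.80
Import duty = 10186.84 + 5308.80 = 15495.64
Buyer bears: origin terminal 650.11 + freight 1470.63 + insurance 557.04 + destination terminal 514.09 + brokerage 286.08 + delivery 1333.97 + duty 15495.64 = 20307.56
Landed cost = invoice 53915.78 + 20307.56 = 74223.34

Total landed cost: CAD 74223.34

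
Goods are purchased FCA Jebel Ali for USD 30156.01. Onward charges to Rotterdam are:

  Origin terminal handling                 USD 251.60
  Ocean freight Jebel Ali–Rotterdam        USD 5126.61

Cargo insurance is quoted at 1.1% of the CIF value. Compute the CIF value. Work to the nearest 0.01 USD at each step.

Let C be the CIF value. C = FCA price + pre-shipment costs + freight + 1.1% × C
C − 1.1% × C = 30156.01 + 251.60 + 5126.61
0.989 × C = 35534.22
C = 35534.22 / 0.989 = 35929.44
Insurance premium = 1.1% × 35929.44 = 395.22

CIF value: USD 35929.44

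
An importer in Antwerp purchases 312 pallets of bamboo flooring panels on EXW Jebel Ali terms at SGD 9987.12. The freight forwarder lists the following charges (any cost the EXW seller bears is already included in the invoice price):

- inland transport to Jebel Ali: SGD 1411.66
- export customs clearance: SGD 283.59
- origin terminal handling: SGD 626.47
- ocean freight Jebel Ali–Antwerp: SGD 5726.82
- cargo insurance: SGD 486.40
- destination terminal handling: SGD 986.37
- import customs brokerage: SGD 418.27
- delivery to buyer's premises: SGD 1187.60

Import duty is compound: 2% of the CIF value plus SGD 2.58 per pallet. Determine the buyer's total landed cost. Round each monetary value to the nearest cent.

EXW: the seller makes goods available at their premises; the buyer bears all onward costs.
CIF value = EXW price + inland to port + export clearance + origin terminal + freight + insurance = 9987.12 + 1411.66 + 283.59 + 626.47 + 5726.82 + 486.40 = 18522.06
Ad valorem component: 18522.06 × 2% = 370.44
Specific component: 312 × 2.58 = 804.96
Import duty = 370.44 + 804.96 = 1175.40
Buyer bears: inland to port 1411.66 + export clearance 283.59 + origin terminal 626.47 + freight 5726.82 + insurance 486.40 + destination terminal 986.37 + brokerage 418.27 + delivery 1187.60 + duty 1175.40 = 12302.58
Landed cost = invoice 9987.12 + 12302.58 = 22289.70

Total landed cost: SGD 22289.70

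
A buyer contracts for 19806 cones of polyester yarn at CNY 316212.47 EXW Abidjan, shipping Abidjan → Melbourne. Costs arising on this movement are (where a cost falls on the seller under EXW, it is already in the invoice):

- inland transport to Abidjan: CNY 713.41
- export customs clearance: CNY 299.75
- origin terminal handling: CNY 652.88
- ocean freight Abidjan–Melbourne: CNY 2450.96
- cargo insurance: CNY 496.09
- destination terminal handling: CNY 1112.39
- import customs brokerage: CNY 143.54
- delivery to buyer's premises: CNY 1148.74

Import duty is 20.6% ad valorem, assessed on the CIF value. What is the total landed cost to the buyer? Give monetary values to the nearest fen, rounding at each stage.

EXW: the seller makes goods available at their premises; the buyer bears all onward costs.
CIF value = EXW price + inland to port + export clearance + origin terminal + freight + insurance = 316212.47 + 713.41 + 299.75 + 652.88 + 2450.96 + 496.09 = 320825.56
Import duty = 320825.56 × 20.6% = 66090.07
Buyer bears: inland to port 713.41 + export clearance 299.75 + origin terminal 652.88 + freight 2450.96 + insurance 496.09 + destination terminal 1112.39 + brokerage 143.54 + delivery 1148.74 + duty 66090.07 = 73107.83
Landed cost = invoice 316212.47 + 73107.83 = 389320.30

Total landed cost: CNY 389320.30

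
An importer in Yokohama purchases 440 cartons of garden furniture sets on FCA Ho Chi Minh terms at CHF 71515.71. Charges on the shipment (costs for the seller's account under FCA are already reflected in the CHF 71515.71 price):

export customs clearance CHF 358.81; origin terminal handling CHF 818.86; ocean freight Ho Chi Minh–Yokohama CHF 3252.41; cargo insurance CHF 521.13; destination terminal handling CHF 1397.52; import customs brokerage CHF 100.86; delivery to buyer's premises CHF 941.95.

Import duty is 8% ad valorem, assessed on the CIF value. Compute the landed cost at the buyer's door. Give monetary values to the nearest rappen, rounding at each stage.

Total landed cost: CHF 84637.09

FCA: the seller delivers export-cleared goods to the carrier; the buyer bears costs from that point.
Already in the invoice (seller's account under FCA): export clearance — exclude.
CIF value = FCA price + origin terminal + freight + insurance = 71515.71 + 818.86 + 3252.41 + 521.13 = 76108.11
Import duty = 76108.11 × 8% = 6088.65
Buyer bears: origin terminal 818.86 + freight 3252.41 + insurance 521.13 + destination terminal 1397.52 + brokerage 100.86 + delivery 941.95 + duty 6088.65 = 13121.38
Landed cost = invoice 71515.71 + 13121.38 = 84637.09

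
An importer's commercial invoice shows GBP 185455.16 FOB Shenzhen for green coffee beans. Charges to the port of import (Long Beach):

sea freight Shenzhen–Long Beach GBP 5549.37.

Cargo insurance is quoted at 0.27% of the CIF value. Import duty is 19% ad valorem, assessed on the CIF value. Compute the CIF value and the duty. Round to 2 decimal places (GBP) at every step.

CIF value: GBP 191521.64; import duty: GBP 36389.11

Let C be the CIF value. C = FOB price + freight + 0.27% × C
C − 0.27% × C = 185455.16 + 5549.37
0.9973 × C = 191004.53
C = 191004.53 / 0.9973 = 191521.64
Insurance premium = 0.27% × 191521.64 = 517.11
Import duty = 191521.64 × 19% = 36389.11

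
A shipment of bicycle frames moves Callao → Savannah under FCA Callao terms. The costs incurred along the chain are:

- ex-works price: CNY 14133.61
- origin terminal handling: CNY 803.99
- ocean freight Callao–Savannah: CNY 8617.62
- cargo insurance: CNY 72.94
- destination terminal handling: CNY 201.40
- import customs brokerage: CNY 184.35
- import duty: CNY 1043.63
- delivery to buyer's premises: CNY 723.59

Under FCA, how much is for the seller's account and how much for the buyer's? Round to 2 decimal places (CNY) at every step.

FCA: the seller delivers export-cleared goods to the carrier; the buyer bears costs from that point.
Seller's account: goods 14133.61 = 14133.61
Buyer's account: origin terminal 803.99 + freight 8617.62 + insurance 72.94 + destination terminal 201.40 + brokerage 184.35 + duty 1043.63 + delivery 723.59 = 11647.52

Seller: CNY 14133.61; buyer: CNY 11647.52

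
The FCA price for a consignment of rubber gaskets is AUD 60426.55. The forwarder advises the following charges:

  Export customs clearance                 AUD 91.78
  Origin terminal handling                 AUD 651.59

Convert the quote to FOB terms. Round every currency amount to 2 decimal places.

Not relevant to the conversion: export clearance — on the seller under both FCA and FOB; already in the FCA price and stays in the FOB price.
From FCA to FOB, the seller additionally bears: origin terminal.
FOB price = 60426.55 + 651.59 = 61078.14

FOB price: AUD 61078.14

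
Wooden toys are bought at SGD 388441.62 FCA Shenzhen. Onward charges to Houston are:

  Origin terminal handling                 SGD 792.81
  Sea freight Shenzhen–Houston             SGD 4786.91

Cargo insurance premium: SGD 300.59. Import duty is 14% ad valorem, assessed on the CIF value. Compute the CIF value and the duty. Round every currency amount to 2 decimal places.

CIF value: SGD 394321.93; import duty: SGD 55205.07

CIF = FCA price + pre-shipment costs + freight + insurance
CIF = 388441.62 + 792.81 + 4786.91 + 300.59 = 394321.93
Import duty = 394321.93 × 14% = 55205.07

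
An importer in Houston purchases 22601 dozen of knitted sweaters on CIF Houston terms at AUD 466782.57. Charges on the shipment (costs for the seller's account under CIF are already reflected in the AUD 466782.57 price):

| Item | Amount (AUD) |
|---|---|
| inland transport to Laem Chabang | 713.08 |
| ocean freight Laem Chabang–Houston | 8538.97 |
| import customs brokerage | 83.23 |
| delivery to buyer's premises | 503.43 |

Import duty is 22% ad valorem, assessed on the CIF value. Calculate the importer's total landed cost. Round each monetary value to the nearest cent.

Total landed cost: AUD 570061.40

CIF: the seller pays costs through ocean freight and marine insurance to the destination port.
Already in the invoice (seller's account under CIF): inland to port, freight — exclude.
The CIF price already equals the CIF value: 466782.57
Import duty = 466782.57 × 22% = 102692.17
Buyer bears: brokerage 83.23 + delivery 503.43 + duty 102692.17 = 103278.83
Landed cost = invoice 466782.57 + 103278.83 = 570061.40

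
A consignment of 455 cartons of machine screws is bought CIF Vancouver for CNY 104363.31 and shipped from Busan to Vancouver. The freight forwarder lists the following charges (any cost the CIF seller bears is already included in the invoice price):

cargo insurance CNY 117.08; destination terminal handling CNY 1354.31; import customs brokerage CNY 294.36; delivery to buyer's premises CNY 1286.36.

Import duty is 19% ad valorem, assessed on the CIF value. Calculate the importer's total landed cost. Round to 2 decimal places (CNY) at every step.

CIF: the seller pays costs through ocean freight and marine insurance to the destination port.
Already in the invoice (seller's account under CIF): insurance — exclude.
The CIF price already equals the CIF value: 104363.31
Import duty = 104363.31 × 19% = 19829.03
Buyer bears: destination terminal 1354.31 + brokerage 294.36 + delivery 1286.36 + duty 19829.03 = 22764.06
Landed cost = invoice 104363.31 + 22764.06 = 127127.37

Total landed cost: CNY 127127.37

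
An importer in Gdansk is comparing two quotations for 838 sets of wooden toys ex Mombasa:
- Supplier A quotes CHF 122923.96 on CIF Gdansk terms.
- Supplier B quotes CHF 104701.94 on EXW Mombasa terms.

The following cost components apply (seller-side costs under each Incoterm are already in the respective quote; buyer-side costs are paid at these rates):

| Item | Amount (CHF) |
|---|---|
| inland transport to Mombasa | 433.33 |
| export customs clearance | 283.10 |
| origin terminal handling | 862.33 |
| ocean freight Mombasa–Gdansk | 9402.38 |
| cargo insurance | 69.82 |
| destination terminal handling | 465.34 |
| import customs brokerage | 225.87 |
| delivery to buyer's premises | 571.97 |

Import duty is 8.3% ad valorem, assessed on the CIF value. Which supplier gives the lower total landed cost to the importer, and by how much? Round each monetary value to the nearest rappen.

Supplier B is cheaper by CHF 7766.26

Supplier A (CIF):
The CIF price already equals the CIF value: 122923.96
Import duty = 122923.96 × 8.3% = 10202.69
Buyer bears (A): 465.34 + 225.87 + 571.97 = 1263.18
Landed cost (A) = invoice 122923.96 + 1263.18 + duty 10202.69 = 134389.83
Supplier B (EXW):
CIF value = EXW price + inland to port + export clearance + origin terminal + freight + insurance = 104701.94 + 433.33 + 283.10 + 862.33 + 9402.38 + 69.82 = 115752.90
Import duty = 115752.90 × 8.3% = 9607.49
Buyer bears (B): 433.33 + 283.10 + 862.33 + 9402.38 + 69.82 + 465.34 + 225.87 + 571.97 = 12314.14
Landed cost (B) = invoice 104701.94 + 12314.14 + duty 9607.49 = 126623.57
Difference = |134389.83 − 126623.57| = 7766.26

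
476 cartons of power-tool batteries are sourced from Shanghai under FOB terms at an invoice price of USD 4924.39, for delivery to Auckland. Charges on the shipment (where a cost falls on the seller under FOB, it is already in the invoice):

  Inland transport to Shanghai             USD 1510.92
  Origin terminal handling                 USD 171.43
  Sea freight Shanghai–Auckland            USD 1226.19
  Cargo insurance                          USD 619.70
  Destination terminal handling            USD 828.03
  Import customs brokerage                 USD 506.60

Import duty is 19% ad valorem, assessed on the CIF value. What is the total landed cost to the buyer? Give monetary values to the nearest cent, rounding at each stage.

FOB: the seller bears costs until goods are on board at the origin port; the buyer bears freight, insurance and all costs thereafter.
Already in the invoice (seller's account under FOB): inland to port, origin terminal — exclude.
CIF value = FOB price + freight + insurance = 4924.39 + 1226.19 + 619.70 = 6770.28
Import duty = 6770.28 × 19% = 1286.35
Buyer bears: freight 1226.19 + insurance 619.70 + destination terminal 828.03 + brokerage 506.60 + duty 1286.35 = 4466.87
Landed cost = invoice 4924.39 + 4466.87 = 9391.26

Total landed cost: USD 9391.26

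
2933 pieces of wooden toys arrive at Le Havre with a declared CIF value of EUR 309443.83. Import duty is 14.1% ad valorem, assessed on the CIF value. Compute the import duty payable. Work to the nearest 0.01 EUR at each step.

Import duty: EUR 43631.58

Import duty = 309443.83 × 14.1% = 43631.58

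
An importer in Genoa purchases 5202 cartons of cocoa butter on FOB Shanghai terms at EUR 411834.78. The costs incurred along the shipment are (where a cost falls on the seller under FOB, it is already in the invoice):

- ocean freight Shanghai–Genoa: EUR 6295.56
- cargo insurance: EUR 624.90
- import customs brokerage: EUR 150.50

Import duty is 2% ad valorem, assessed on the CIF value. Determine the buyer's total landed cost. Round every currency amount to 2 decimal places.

FOB: the seller bears costs until goods are on board at the origin port; the buyer bears freight, insurance and all costs thereafter.
CIF value = FOB price + freight + insurance = 411834.78 + 6295.56 + 624.90 = 418755.24
Import duty = 418755.24 × 2% = 8375.10
Buyer bears: freight 6295.56 + insurance 624.90 + brokerage 150.50 + duty 8375.10 = 15446.06
Landed cost = invoice 411834.78 + 15446.06 = 427280.84

Total landed cost: EUR 427280.84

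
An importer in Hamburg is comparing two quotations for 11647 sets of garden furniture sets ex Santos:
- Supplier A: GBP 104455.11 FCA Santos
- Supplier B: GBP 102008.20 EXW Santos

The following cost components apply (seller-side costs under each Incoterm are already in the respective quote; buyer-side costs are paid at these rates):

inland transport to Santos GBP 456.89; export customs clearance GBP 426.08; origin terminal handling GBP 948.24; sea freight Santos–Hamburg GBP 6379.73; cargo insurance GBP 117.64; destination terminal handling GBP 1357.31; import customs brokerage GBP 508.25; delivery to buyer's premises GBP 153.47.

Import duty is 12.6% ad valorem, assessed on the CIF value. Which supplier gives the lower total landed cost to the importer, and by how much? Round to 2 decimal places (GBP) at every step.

Supplier B is cheaper by GBP 1761.00

Supplier A (FCA):
CIF value = FCA price + origin terminal + freight + insurance = 104455.11 + 948.24 + 6379.73 + 117.64 = 111900.72
Import duty = 111900.72 × 12.6% = 14099.49
Buyer bears (A): 948.24 + 6379.73 + 117.64 + 1357.31 + 508.25 + 153.47 = 9464.64
Landed cost (A) = invoice 104455.11 + 9464.64 + duty 14099.49 = 128019.24
Supplier B (EXW):
CIF value = EXW price + inland to port + export clearance + origin terminal + freight + insurance = 102008.20 + 456.89 + 426.08 + 948.24 + 6379.73 + 117.64 = 110336.78
Import duty = 110336.78 × 12.6% = 13902.43
Buyer bears (B): 456.89 + 426.08 + 948.24 + 6379.73 + 117.64 + 1357.31 + 508.25 + 153.47 = 10347.61
Landed cost (B) = invoice 102008.20 + 10347.61 + duty 13902.43 = 126258.24
Difference = |128019.24 − 126258.24| = 1761.00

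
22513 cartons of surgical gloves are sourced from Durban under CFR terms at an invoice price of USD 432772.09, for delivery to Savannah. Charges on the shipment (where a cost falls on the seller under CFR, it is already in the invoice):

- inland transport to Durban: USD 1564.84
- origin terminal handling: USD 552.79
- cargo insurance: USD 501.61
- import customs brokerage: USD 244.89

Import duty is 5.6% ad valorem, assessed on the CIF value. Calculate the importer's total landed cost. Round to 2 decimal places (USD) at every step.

CFR: the seller pays costs through ocean freight to the destination port, but not insurance.
Already in the invoice (seller's account under CFR): inland to port, origin terminal — exclude.
CIF value = CFR price + insurance = 432772.09 + 501.61 = 433273.70
Import duty = 433273.70 × 5.6% = 24263.33
Buyer bears: insurance 501.61 + brokerage 244.89 + duty 24263.33 = 25009.83
Landed cost = invoice 432772.09 + 25009.83 = 457781.92

Total landed cost: USD 457781.92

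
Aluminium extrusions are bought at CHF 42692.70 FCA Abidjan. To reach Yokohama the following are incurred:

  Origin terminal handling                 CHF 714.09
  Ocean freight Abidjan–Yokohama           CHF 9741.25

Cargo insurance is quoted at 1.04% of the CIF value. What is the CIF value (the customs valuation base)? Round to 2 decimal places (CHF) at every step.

CIF value: CHF 53706.59

Let C be the CIF value. C = FCA price + pre-shipment costs + freight + 1.04% × C
C − 1.04% × C = 42692.70 + 714.09 + 9741.25
0.9896 × C = 53148.04
C = 53148.04 / 0.9896 = 53706.59
Insurance premium = 1.04% × 53706.59 = 558.55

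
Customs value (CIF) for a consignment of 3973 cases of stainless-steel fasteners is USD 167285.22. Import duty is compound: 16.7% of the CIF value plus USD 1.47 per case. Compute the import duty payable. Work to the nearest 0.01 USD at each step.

Ad valorem component: 167285.22 × 16.7% = 27936.63
Specific component: 3973 × 1.47 = 5840.31
Import duty = 27936.63 + 5840.31 = 33776.94

Import duty: USD 33776.94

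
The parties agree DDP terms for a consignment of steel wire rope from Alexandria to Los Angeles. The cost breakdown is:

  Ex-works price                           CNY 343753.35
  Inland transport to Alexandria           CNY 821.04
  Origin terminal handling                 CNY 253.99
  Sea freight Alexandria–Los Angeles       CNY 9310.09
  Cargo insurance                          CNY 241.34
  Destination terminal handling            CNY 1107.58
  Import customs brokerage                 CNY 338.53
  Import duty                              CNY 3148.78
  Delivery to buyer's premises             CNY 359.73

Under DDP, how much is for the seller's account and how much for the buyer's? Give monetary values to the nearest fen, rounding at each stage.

DDP: the seller bears all costs including import duty.
Seller's account: goods 343753.35 + inland to port 821.04 + origin terminal 253.99 + freight 9310.09 + insurance 241.34 + destination terminal 1107.58 + brokerage 338.53 + duty 3148.78 + delivery 359.73 = 359334.43
Buyer's account: 0.00

Seller: CNY 359334.43; buyer: CNY 0.00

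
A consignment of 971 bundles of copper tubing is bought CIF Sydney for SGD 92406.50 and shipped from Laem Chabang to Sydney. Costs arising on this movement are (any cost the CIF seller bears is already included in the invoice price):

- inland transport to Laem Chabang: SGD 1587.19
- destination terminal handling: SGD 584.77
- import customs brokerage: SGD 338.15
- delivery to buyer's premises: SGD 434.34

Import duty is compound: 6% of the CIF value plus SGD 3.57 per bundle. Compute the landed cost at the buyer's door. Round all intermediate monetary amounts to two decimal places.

CIF: the seller pays costs through ocean freight and marine insurance to the destination port.
Already in the invoice (seller's account under CIF): inland to port — exclude.
The CIF price already equals the CIF value: 92406.50
Ad valorem component: 92406.50 × 6% = 5544.39
Specific component: 971 × 3.57 = 3466.47
Import duty = 5544.39 + 3466.47 = 9010.86
Buyer bears: destination terminal 584.77 + brokerage 338.15 + delivery 434.34 + duty 9010.86 = 10368.12
Landed cost = invoice 92406.50 + 10368.12 = 102774.62

Total landed cost: SGD 102774.62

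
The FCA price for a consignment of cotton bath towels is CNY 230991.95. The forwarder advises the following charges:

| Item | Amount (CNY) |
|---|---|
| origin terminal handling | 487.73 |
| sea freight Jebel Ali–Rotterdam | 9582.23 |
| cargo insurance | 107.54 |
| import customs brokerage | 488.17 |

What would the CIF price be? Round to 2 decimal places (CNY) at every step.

Not relevant to the conversion: brokerage — on the buyer under both terms; not part of either seller's price.
From FCA to CIF, the seller additionally bears: origin terminal, freight, insurance.
CIF price = 230991.95 + 487.73 + 9582.23 + 107.54 = 241169.45

CIF price: CNY 241169.45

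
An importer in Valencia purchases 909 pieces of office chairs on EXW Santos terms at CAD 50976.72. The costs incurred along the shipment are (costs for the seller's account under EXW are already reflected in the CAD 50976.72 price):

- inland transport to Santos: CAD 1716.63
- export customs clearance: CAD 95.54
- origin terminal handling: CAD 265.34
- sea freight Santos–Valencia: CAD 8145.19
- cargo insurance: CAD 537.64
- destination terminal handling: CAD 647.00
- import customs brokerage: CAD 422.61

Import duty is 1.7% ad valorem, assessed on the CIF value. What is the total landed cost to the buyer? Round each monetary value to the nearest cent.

EXW: the seller makes goods available at their premises; the buyer bears all onward costs.
CIF value = EXW price + inland to port + export clearance + origin terminal + freight + insurance = 50976.72 + 1716.63 + 95.54 + 265.34 + 8145.19 + 537.64 = 61737.06
Import duty = 61737.06 × 1.7% = 1049.53
Buyer bears: inland to port 1716.63 + export clearance 95.54 + origin terminal 265.34 + freight 8145.19 + insurance 537.64 + destination terminal 647.00 + brokerage 422.61 + duty 1049.53 = 12879.48
Landed cost = invoice 50976.72 + 12879.48 = 63856.20

Total landed cost: CAD 63856.20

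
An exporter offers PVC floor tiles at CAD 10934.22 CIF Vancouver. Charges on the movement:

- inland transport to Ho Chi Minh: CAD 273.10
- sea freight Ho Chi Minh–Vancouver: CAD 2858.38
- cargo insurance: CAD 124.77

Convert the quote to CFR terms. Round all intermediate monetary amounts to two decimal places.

Not relevant to the conversion: freight, inland to port — on the seller under both CIF and CFR; already in the CIF price and stays in the CFR price.
From CIF to CFR, the seller no longer bears: insurance.
CFR price = 10934.22 − 124.77 = 10809.45

CFR price: CAD 10809.45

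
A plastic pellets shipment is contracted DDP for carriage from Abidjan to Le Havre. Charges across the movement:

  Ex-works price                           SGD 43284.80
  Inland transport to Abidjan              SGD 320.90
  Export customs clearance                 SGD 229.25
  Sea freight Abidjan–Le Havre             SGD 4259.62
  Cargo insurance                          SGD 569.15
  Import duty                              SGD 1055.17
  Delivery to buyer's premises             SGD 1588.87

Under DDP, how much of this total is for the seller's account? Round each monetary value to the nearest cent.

DDP: the seller bears all costs including import duty.
Seller's account: goods 43284.80 + inland to port 320.90 + export clearance 229.25 + freight 4259.62 + insurance 569.15 + duty 1055.17 + delivery 1588.87 = 51307.76
Buyer's account: 0.00

Seller's account: SGD 51307.76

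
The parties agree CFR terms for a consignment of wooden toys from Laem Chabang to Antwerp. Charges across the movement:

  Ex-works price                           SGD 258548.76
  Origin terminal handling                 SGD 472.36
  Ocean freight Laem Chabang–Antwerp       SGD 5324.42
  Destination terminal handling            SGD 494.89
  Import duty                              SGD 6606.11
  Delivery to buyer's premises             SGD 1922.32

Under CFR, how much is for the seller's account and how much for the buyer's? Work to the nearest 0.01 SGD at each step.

CFR: the seller pays costs through ocean freight to the destination port, but not insurance.
Seller's account: goods 258548.76 + origin terminal 472.36 + freight 5324.42 = 264345.54
Buyer's account: destination terminal 494.89 + duty 6606.11 + delivery 1922.32 = 9023.32

Seller: SGD 264345.54; buyer: SGD 9023.32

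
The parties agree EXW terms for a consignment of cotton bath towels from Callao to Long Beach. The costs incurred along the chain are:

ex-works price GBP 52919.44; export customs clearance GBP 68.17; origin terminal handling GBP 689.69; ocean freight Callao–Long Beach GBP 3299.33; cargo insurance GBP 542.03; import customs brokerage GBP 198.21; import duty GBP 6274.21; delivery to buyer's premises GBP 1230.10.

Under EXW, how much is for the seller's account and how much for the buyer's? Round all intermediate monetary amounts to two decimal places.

Seller: GBP 52919.44; buyer: GBP 12301.74

EXW: the seller makes goods available at their premises; the buyer bears all onward costs.
Seller's account: goods 52919.44 = 52919.44
Buyer's account: export clearance 68.17 + origin terminal 689.69 + freight 3299.33 + insurance 542.03 + brokerage 198.21 + duty 6274.21 + delivery 1230.10 = 12301.74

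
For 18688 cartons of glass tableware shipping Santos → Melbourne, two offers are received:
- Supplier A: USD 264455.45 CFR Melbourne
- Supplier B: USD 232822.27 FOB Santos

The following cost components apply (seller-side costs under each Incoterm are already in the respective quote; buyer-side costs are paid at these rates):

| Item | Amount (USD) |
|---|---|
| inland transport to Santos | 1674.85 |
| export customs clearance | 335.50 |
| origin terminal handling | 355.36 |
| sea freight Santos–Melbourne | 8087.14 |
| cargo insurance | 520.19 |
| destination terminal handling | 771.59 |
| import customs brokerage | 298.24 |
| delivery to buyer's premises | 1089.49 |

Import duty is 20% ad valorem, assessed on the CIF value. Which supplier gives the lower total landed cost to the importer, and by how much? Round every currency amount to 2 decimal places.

Supplier B is cheaper by USD 28255.25

Supplier A (CFR):
CIF value = CFR price + insurance = 264455.45 + 520.19 = 264975.64
Import duty = 264975.64 × 20% = 52995.13
Buyer bears (A): 520.19 + 771.59 + 298.24 + 1089.49 = 2679.51
Landed cost (A) = invoice 264455.45 + 2679.51 + duty 52995.13 = 320130.09
Supplier B (FOB):
CIF value = FOB price + freight + insurance = 232822.27 + 8087.14 + 520.19 = 241429.60
Import duty = 241429.60 × 20% = 48285.92
Buyer bears (B): 8087.14 + 520.19 + 771.59 + 298.24 + 1089.49 = 10766.65
Landed cost (B) = invoice 232822.27 + 10766.65 + duty 48285.92 = 291874.84
Difference = |320130.09 − 291874.84| = 28255.25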